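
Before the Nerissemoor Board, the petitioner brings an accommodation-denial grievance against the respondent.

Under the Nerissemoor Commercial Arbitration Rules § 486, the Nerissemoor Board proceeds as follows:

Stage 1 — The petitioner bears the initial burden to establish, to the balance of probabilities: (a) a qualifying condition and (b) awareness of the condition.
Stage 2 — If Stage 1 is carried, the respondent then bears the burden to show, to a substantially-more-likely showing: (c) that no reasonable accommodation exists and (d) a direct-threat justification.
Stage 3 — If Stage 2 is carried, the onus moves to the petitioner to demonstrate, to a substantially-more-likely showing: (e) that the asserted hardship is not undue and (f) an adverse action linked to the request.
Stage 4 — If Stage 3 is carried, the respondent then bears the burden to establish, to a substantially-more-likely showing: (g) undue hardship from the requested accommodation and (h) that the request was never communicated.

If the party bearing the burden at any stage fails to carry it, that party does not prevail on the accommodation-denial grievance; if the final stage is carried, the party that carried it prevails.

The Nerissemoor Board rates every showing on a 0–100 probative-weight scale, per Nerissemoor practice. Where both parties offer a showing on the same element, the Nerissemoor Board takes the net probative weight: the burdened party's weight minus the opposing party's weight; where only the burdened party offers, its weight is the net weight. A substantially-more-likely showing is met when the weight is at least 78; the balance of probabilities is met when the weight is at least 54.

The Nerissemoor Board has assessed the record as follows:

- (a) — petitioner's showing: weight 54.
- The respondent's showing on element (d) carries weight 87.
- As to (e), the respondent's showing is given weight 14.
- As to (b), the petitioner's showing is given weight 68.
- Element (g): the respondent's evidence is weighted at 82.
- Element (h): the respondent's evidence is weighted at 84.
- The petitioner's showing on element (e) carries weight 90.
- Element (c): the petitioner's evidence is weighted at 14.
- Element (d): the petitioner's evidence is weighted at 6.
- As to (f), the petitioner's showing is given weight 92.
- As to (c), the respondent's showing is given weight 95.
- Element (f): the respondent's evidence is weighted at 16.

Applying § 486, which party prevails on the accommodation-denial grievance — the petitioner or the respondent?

Stage 1 — burden on petitioner; standard: the balance of probabilities (weight is at least 54).
    (a): 54 ≥ 54 [met]
    (b): 68 ≥ 54 [met]
  The petitioner carries Stage 1; the respondent now bears the burden.
Stage 2 — burden on respondent; standard: a substantially-more-likely showing (weight is at least 78).
    (c): 95 − 14 = 81 ≥ 78 [met]
    (d): 87 − 6 = 81 ≥ 78 [met]
  The respondent carries Stage 2; the petitioner now bears the burden.
Stage 3 — burden on petitioner; standard: a substantially-more-likely showing (weight is at least 78).
    (e): 90 − 14 = 76 < 78 [not met]
    (f): 92 − 16 = 76 < 78 [not met]
  Not every element is met, so the petitioner fails to carry Stage 3.
The respondent prevails.

respondent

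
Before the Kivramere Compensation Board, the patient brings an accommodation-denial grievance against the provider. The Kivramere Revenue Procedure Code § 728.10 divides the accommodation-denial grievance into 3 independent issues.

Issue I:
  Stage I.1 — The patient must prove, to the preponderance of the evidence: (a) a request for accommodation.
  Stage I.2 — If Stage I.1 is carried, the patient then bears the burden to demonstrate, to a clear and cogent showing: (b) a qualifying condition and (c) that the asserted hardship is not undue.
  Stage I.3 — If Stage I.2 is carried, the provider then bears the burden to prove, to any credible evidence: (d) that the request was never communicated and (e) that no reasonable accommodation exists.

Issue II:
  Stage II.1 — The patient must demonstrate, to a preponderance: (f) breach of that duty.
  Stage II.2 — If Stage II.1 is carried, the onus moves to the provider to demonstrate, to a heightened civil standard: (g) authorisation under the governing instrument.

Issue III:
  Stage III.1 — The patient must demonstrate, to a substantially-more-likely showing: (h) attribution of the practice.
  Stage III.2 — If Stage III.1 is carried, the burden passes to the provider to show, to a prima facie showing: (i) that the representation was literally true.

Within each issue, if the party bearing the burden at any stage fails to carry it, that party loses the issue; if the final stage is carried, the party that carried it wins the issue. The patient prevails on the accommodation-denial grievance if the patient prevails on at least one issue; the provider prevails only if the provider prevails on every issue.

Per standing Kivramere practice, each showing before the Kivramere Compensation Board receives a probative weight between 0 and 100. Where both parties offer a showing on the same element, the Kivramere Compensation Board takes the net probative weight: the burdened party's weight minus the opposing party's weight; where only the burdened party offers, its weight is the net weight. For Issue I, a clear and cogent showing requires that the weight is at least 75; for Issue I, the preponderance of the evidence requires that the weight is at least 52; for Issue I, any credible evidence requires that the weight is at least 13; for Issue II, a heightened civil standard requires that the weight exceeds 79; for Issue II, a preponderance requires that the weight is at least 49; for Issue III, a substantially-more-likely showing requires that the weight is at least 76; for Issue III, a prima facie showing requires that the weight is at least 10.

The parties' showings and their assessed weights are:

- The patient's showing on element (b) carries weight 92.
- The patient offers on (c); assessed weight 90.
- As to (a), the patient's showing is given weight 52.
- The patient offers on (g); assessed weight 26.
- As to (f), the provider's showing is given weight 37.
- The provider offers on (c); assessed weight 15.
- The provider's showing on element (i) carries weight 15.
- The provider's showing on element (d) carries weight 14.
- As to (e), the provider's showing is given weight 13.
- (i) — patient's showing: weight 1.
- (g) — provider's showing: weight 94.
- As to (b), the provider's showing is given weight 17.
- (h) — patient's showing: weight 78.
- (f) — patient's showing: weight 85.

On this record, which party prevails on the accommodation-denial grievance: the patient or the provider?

provider

— Issue I —
Stage I.1 (patient, the preponderance of the evidence, weight is at least 52): (a) 52 ≥ 52 — meets.
  Stage I.1 carried; the burden remains with the patient.
Stage I.2 (patient, a clear and cogent showing, weight is at least 75): (b) net 92−17=75 ≥ 75 — meets; (c) net 90−15=75 ≥ 75 — meets.
  Stage I.2 is satisfied; the onus moves to the provider.
Stage I.3 (provider, any credible evidence, weight is at least 13): (d) 14 ≥ 13 — meets; (e) 13 ≥ 13 — meets.
  The provider carries the last stage.
With every stage satisfied, the provider prevails on this issue.
— Issue II —
Stage II.1 (patient, a preponderance, weight is at least 49): (f) net 85−37=48 < 49 — fails.
  Stage II.1 not carried; the patient fails its burden.
The analysis ends at Stage II.1; the provider prevails on this issue.
— Issue III —
Stage III.1 — burden on patient; standard: a substantially-more-likely showing (weight is at least 76).
    (h): 78 ≥ 76 [met]
  Stage III.1 is satisfied; the onus moves to the provider.
Stage III.2 — burden on provider; standard: a prima facie showing (weight is at least 10).
    (i): 15 − 1 = 14 ≥ 10 [met]
  Stage III.2 carried; the final stage is satisfied.
With every stage satisfied, the provider prevails on this issue.
Per-issue: Issue I → provider; Issue II → provider; Issue III → provider. The patient must prevail on at least one issue; overall, the provider prevails.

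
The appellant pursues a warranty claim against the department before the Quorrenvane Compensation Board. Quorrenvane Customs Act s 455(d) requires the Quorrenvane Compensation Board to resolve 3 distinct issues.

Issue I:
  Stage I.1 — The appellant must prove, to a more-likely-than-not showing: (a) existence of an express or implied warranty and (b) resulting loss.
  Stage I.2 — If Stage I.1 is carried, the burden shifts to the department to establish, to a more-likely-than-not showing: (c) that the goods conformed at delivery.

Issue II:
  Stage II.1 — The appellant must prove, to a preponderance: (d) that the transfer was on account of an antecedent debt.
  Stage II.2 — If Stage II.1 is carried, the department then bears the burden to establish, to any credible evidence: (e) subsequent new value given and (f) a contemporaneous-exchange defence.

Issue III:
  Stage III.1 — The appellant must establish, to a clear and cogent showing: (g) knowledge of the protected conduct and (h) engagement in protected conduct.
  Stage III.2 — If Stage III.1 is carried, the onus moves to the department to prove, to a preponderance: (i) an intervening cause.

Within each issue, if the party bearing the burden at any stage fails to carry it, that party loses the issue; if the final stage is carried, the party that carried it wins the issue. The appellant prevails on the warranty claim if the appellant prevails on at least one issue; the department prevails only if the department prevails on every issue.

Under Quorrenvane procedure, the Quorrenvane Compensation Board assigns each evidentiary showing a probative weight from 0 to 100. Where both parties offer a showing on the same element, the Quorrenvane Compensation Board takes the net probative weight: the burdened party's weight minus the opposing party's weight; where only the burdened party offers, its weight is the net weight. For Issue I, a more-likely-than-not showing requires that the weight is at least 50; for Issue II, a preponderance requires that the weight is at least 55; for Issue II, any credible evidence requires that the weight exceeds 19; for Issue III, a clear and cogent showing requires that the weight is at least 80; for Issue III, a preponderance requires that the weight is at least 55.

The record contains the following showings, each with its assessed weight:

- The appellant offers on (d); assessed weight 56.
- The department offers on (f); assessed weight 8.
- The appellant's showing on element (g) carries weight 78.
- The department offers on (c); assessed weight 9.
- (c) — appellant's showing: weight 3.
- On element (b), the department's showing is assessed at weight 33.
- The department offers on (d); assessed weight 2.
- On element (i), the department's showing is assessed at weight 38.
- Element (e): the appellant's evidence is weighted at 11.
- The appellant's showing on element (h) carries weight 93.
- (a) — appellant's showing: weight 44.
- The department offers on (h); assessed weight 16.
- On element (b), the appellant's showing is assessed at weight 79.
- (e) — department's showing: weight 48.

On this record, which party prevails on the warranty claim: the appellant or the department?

— Issue I —
Stage I.1 (appellant, a more-likely-than-not showing, weight is at least 50): (a) 44 < 50 — fails; (b) net 79−33=46 < 50 — fails.
  The appellant does not carry Stage I.1.
So the department prevails on this issue.
— Issue II —
At Stage II.1 the appellant must meet a preponderance (weight is at least 55): on (d) the weight is 56 less the opposing 2 gives net 54, which does not reach 55, so (d) does not meet the standard.
  Not every element is met, so the appellant fails to carry Stage II.1.
So the department prevails on this issue.
— Issue III —
At Stage III.1 the appellant must meet a clear and cogent showing (weight is at least 80): on (g) the weight is 78, < 80, so (g) does not meet the standard; on (h) the weight is 93 less the opposing 16 gives net 77, < 80, so (h) does not meet the standard.
  Stage III.1 not carried; the appellant fails its burden.
The department prevails on this issue.
Per-issue: Issue I → department; Issue II → department; Issue III → department. The appellant must prevail on at least one issue; overall, the department prevails.

department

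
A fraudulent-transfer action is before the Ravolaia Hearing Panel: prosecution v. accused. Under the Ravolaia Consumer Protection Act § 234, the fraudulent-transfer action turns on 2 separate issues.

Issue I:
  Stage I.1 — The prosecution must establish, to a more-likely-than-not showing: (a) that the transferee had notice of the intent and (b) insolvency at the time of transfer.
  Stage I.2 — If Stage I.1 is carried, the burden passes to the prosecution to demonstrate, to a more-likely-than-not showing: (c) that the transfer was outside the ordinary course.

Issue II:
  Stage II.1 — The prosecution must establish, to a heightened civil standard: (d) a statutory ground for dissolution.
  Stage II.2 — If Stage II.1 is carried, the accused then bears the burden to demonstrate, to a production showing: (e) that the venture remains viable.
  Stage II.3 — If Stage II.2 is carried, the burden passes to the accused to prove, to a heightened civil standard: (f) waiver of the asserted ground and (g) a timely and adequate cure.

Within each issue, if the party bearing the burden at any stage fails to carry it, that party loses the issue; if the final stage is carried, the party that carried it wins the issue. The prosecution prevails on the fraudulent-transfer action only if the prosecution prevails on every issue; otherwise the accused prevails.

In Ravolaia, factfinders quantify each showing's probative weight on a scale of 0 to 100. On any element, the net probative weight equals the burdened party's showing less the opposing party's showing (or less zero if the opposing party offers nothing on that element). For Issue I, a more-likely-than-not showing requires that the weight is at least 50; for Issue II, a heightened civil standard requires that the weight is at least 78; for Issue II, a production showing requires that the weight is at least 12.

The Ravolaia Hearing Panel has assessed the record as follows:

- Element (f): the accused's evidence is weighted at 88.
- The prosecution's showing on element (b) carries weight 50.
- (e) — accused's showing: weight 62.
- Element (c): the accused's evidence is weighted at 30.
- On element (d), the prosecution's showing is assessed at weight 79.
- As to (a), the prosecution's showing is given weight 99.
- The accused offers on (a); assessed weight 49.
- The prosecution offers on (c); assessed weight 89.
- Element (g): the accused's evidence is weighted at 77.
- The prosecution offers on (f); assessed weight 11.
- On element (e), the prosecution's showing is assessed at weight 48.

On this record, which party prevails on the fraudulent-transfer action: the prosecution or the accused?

prosecution

— Issue I —
At Stage I.1 the prosecution must meet a more-likely-than-not showing (weight is at least 50): on (a) the weight is 99 less the opposing 49 gives net 50, which does reach 50, so (a) meets the standard; on (b) the weight is 50, ≥ 50, so (b) meets the standard.
  Stage I.1 is satisfied; the prosecution continues to bear the burden.
At Stage I.2 the prosecution must meet a more-likely-than-not showing (weight is at least 50): on (c) the weight is 89 less the opposing 30 gives net 59, which does reach 50, so (c) meets the standard.
  Stage I.2 carried; the final stage is satisfied.
With every stage satisfied, the prosecution prevails on this issue.
— Issue II —
Stage II.1 (prosecution, a heightened civil standard, weight is at least 78): (d) 79 ≥ 78 — meets.
  Stage II.1 carried; the burden shifts to the accused.
Stage II.2 (accused, a production showing, weight is at least 12): (e) net 62−48=14 ≥ 12 — meets.
  Stage II.2 is satisfied; the accused continues to bear the burden.
Stage II.3 (accused, a heightened civil standard, weight is at least 78): (f) net 88−11=77 < 78 — fails; (g) 77 < 78 — fails.
  Not every element is met, so the accused fails to carry Stage II.3.
The analysis ends at Stage II.3; the prosecution prevails on this issue.
Per-issue: Issue I → prosecution; Issue II → prosecution. The prosecution must prevail on every issue; overall, the prosecution prevails.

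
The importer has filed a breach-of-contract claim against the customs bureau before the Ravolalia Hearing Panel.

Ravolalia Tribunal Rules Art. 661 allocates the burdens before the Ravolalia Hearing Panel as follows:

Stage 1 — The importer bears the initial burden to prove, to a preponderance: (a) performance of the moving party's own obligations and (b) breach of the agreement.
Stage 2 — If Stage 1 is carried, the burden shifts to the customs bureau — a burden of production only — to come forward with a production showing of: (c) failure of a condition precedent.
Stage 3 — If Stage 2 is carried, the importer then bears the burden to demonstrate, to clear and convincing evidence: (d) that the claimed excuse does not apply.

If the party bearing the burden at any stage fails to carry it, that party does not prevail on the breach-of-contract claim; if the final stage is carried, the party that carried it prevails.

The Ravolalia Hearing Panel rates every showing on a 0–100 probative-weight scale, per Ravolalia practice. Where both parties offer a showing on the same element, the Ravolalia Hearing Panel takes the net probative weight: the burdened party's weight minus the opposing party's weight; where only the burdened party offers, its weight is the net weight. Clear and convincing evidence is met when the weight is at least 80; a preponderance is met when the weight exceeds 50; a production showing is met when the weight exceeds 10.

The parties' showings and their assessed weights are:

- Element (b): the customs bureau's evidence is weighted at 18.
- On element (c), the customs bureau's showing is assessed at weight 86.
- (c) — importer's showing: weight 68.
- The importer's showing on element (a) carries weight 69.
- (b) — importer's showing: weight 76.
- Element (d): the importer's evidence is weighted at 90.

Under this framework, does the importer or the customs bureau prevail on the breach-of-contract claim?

Stage 1 — burden on importer; standard: a preponderance (weight exceeds 50).
    (a): 69 > 50 [met]
    (b): 76 − 18 = 58 > 50 [met]
  Stage 1 carried; the burden shifts to the customs bureau.
Stage 2 — burden on customs bureau; standard: a production showing (weight exceeds 10).
    (c): 86 − 68 = 18 > 10 [met]
  Stage 2 carried; the burden shifts to the importer.
Stage 3 — burden on importer; standard: clear and convincing evidence (weight is at least 80).
    (d): 90 ≥ 80 [met]
  Stage 3 carried; the final stage is satisfied.
Every stage carried; the importer prevails.

importer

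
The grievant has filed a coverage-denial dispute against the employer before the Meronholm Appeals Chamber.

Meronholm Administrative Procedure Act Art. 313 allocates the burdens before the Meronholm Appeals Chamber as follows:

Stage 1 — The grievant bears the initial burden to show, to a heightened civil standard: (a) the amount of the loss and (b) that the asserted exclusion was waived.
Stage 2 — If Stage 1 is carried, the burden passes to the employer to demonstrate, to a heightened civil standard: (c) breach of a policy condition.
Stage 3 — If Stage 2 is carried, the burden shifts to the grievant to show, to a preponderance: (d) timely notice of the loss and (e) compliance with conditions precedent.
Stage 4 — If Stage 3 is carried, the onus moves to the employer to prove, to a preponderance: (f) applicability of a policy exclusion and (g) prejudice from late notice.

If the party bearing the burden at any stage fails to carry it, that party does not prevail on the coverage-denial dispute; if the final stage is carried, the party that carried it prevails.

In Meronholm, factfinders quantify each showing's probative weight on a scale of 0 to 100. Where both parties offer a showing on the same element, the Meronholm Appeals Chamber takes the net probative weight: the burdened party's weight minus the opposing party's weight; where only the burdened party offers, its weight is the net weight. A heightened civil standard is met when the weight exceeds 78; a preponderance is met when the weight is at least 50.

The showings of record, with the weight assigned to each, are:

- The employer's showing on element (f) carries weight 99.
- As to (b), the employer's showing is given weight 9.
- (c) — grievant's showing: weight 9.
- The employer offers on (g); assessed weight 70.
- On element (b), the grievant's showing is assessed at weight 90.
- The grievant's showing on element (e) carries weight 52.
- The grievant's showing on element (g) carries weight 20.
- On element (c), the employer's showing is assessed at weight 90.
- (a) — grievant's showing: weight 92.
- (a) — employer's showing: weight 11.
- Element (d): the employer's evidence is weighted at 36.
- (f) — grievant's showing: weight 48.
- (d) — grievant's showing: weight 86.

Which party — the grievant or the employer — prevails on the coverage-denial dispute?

At Stage 1 the grievant must meet a heightened civil standard (weight exceeds 78): on (a) the weight is 92 less the opposing 11 gives net 81, which does exceed 78, so (a) meets the standard; on (b) the weight is 90 less the opposing 9 gives net 81, > 78, so (b) meets the standard.
  The grievant carries Stage 1; the employer now bears the burden.
At Stage 2 the employer must meet a heightened civil standard (weight exceeds 78): on (c) the weight is 90 less the opposing 9 gives net 81, which does exceed 78, so (c) meets the standard.
  Stage 2 is satisfied; the onus moves to the grievant.
At Stage 3 the grievant must meet a preponderance (weight is at least 50): on (d) the weight is 86 less the opposing 36 gives net 50, ≥ 50, so (d) meets the standard; on (e) the weight is 52, which does reach 50, so (e) meets the standard.
  All elements met. The burden passes to the employer.
At Stage 4 the employer must meet a preponderance (weight is at least 50): on (f) the weight is 99 less the opposing 48 gives net 51, which does reach 50, so (f) meets the standard; on (g) the weight is 70 less the opposing 20 gives net 50, which does reach 50, so (g) meets the standard.
  Stage 4 carried; the final stage is satisfied.
All stages carried — the employer prevails.

employer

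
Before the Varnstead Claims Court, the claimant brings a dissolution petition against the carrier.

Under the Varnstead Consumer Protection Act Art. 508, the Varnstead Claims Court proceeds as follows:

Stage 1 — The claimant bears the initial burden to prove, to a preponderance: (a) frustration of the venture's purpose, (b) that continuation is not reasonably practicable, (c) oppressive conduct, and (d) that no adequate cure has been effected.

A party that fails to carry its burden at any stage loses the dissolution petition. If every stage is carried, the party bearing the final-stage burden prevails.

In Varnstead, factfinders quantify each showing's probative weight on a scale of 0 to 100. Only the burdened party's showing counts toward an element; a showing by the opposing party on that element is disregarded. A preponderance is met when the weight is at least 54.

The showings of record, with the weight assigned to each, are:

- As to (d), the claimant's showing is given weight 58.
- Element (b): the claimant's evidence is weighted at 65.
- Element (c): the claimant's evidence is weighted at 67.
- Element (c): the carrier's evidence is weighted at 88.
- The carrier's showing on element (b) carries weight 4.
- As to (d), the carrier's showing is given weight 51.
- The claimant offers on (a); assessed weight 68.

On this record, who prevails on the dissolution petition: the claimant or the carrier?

Stage 1 (claimant, a preponderance, weight is at least 54): (a) 68 ≥ 54 — meets; (b) 65 (carrier's 4 disregarded) ≥ 54 — meets; (c) 67 (carrier's 88 disregarded) ≥ 54 — meets; (d) 58 (carrier's 51 disregarded) ≥ 54 — meets.
  The claimant carries the last stage.
All stages carried — the claimant prevails.

claimant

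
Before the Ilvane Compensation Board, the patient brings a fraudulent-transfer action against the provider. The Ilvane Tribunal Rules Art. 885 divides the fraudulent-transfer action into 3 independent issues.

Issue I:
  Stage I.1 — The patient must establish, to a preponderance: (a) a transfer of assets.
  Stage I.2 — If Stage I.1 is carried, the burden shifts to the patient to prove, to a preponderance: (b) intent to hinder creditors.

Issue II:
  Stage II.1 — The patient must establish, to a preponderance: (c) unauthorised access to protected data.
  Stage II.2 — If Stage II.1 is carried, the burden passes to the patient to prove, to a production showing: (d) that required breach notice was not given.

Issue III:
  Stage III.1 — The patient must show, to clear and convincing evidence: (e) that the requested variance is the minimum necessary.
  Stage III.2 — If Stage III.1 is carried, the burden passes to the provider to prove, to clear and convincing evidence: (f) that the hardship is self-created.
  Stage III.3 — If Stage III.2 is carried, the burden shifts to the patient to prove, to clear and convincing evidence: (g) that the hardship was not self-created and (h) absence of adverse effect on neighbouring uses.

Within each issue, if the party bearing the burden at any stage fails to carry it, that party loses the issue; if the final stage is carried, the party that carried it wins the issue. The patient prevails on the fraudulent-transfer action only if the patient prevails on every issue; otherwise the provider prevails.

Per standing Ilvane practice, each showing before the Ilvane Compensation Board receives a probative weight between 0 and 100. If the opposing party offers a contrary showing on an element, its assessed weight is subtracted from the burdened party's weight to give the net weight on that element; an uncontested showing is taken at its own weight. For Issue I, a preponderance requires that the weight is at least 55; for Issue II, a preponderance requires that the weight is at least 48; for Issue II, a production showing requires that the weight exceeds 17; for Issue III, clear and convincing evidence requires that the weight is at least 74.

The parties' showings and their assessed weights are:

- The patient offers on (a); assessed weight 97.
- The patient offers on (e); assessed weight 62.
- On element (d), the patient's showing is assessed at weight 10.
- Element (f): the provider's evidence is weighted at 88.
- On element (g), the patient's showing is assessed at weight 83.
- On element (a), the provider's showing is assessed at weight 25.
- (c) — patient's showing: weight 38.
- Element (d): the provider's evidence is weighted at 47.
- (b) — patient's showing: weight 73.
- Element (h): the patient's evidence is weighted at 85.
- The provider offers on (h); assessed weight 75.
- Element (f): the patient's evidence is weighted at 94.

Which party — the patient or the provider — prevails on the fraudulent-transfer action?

— Issue I —
Stage I.1 (patient, a preponderance, weight is at least 55): (a) net 97−25=72 ≥ 55 — meets.
  Stage I.1 carried; the burden remains with the patient.
Stage I.2 (patient, a preponderance, weight is at least 55): (b) 73 ≥ 55 — meets.
  All elements met at the final stage.
All stages carried — the patient prevails on this issue.
— Issue II —
Stage II.1 — burden on patient; standard: a preponderance (weight is at least 48).
    (c): 38 < 48 [not met]
  Stage II.1 not carried; the patient fails its burden.
The analysis ends at Stage II.1; the provider prevails on this issue.
— Issue III —
Stage III.1 (patient, clear and convincing evidence, weight is at least 74): (e) 62 < 74 — fails.
  Stage III.1 not carried; the patient fails its burden.
So the provider prevails on this issue.
Per-issue: Issue I → patient; Issue II → provider; Issue III → provider. The patient must prevail on every issue; overall, the provider prevails.

provider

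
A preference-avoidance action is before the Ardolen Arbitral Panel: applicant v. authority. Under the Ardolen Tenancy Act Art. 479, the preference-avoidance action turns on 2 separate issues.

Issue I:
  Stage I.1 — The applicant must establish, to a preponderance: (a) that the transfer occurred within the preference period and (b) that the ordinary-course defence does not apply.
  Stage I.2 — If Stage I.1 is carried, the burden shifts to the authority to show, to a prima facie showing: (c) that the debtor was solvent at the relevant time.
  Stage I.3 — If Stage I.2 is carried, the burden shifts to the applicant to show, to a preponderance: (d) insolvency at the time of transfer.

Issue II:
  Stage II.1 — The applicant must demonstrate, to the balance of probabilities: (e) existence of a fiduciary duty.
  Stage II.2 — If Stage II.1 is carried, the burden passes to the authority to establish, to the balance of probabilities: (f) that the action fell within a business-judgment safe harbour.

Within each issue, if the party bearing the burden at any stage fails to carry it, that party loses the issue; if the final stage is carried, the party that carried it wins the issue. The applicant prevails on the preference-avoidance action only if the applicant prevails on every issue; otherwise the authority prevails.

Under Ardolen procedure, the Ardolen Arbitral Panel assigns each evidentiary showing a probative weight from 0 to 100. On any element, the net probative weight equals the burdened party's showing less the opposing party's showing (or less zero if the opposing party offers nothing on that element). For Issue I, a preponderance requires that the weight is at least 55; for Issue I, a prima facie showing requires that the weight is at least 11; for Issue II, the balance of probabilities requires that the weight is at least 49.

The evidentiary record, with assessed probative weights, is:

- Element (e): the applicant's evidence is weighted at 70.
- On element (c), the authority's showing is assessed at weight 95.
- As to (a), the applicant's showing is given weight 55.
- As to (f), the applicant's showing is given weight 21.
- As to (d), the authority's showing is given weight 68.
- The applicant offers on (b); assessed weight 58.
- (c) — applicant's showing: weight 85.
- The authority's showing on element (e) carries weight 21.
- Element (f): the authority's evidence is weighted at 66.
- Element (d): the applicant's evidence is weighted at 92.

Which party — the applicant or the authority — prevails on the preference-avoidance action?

— Issue I —
Stage I.1 (applicant, a preponderance, weight is at least 55): (a) 55 ≥ 55 — meets; (b) 58 ≥ 55 — meets.
  Stage I.1 carried; the burden shifts to the authority.
Stage I.2 (authority, a prima facie showing, weight is at least 11): (c) net 95−85=10 < 11 — fails.
  The authority does not carry Stage I.2.
So the applicant prevails on this issue.
— Issue II —
At Stage II.1 the applicant must meet the balance of probabilities (weight is at least 49): on (e) the weight is 70 less the opposing 21 gives net 49, which does reach 49, so (e) meets the standard.
  The applicant carries Stage II.1; the authority now bears the burden.
At Stage II.2 the authority must meet the balance of probabilities (weight is at least 49): on (f) the weight is 66 less the opposing 21 gives net 45, < 49, so (f) does not meet the standard.
  Not every element is met, so the authority fails to carry Stage II.2.
The analysis ends at Stage II.2; the applicant prevails on this issue.
Per-issue: Issue I → applicant; Issue II → applicant. The applicant must prevail on every issue; overall, the applicant prevails.

applicant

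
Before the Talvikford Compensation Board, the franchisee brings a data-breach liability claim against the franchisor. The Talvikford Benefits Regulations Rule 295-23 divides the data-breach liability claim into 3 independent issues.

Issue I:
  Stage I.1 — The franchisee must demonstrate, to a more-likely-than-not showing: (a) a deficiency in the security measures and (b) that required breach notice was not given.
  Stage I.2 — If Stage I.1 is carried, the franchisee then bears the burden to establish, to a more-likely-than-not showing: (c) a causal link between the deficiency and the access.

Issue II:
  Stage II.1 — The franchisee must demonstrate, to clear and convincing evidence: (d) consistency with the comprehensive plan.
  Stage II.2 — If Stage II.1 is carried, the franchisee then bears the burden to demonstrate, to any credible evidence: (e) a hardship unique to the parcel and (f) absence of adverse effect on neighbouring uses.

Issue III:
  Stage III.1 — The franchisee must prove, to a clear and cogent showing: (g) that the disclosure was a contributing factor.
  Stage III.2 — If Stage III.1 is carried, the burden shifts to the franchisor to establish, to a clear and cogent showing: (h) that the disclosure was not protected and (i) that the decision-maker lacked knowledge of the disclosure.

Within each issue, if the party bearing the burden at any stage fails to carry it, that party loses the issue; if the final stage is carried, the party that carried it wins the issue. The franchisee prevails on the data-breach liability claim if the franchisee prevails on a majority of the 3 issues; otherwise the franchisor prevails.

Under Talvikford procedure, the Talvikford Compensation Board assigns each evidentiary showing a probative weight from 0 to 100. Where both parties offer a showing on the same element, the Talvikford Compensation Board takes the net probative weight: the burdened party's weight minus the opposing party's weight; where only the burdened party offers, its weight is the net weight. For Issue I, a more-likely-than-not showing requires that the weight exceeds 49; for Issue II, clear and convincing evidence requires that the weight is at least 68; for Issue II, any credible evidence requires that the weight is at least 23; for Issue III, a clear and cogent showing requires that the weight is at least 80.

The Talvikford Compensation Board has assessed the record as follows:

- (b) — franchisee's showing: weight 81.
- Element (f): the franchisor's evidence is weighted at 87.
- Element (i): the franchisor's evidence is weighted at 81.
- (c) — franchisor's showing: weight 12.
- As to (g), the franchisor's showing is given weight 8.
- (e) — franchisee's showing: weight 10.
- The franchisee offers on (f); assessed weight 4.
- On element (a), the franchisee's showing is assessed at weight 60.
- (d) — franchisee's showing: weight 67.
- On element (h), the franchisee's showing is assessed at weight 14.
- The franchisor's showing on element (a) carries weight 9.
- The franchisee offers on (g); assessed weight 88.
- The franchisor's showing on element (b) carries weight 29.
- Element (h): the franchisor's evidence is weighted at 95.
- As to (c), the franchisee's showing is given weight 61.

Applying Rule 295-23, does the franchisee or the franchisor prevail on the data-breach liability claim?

— Issue I —
At Stage I.1 the franchisee must meet a more-likely-than-not showing (weight exceeds 49): on (a) the weight is 60 less the opposing 9 gives net 51, > 49, so (a) meets the standard; on (b) the weight is 81 less the opposing 29 gives net 52, > 49, so (b) meets the standard.
  Stage I.1 carried; the burden remains with the franchisee.
At Stage I.2 the franchisee must meet a more-likely-than-not showing (weight exceeds 49): on (c) the weight is 61 less the opposing 12 gives net 49, which does not exceed 49, so (c) does not meet the standard.
  The franchisee does not carry Stage I.2.
So the franchisor prevails on this issue.
— Issue II —
At Stage II.1 the franchisee must meet clear and convincing evidence (weight is at least 68): on (d) the weight is 67, < 68, so (d) does not meet the standard.
  Not every element is met, so the franchisee fails to carry Stage II.1.
So the franchisor prevails on this issue.
— Issue III —
At Stage III.1 the franchisee must meet a clear and cogent showing (weight is at least 80): on (g) the weight is 88 less the opposing 8 gives net 80, which does reach 80, so (g) meets the standard.
  All elements met. The burden passes to the franchisor.
At Stage III.2 the franchisor must meet a clear and cogent showing (weight is at least 80): on (h) the weight is 95 less the opposing 14 gives net 81, which does reach 80, so (h) meets the standard; on (i) the weight is 81, ≥ 80, so (i) meets the standard.
  Stage III.2 carried; the final stage is satisfied.
With every stage satisfied, the franchisor prevails on this issue.
Per-issue: Issue I → franchisor; Issue II → franchisor; Issue III → franchisor. The franchisee must prevail on a majority of issues; overall, the franchisor prevails.

franchisor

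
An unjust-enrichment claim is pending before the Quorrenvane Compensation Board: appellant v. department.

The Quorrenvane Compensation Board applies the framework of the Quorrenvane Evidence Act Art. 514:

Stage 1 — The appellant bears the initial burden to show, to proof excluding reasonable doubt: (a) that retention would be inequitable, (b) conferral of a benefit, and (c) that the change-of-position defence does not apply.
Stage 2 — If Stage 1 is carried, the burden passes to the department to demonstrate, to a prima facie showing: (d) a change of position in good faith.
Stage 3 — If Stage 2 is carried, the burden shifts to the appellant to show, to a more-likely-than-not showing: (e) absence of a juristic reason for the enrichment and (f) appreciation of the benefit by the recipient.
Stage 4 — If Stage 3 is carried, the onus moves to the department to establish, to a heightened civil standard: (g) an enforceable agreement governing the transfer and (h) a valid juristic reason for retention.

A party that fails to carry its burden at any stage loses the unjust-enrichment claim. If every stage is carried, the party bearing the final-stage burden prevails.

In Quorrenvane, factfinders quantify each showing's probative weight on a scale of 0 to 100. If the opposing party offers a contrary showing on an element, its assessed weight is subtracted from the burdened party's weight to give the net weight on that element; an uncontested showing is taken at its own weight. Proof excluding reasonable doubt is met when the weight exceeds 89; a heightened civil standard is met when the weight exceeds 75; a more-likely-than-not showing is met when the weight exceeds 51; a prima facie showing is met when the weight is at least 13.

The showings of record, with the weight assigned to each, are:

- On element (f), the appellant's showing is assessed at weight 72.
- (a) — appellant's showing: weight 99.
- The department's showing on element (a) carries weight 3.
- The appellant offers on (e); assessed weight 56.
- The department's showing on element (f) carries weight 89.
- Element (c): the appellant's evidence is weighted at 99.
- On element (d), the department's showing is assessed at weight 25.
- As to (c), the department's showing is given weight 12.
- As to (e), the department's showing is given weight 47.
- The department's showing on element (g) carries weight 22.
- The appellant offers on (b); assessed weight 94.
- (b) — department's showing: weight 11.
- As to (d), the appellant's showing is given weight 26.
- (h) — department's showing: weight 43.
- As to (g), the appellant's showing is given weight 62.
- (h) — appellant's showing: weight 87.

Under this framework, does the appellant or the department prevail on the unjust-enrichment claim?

Stage 1 — burden on appellant; standard: proof excluding reasonable doubt (weight exceeds 89).
    (a): 99 − 3 = 96 > 89 [met]
    (b): 94 − 11 = 83 ≤ 89 [not met]
    (c): 99 − 12 = 87 ≤ 89 [not met]
  The appellant does not carry Stage 1.
So the department prevails.

department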